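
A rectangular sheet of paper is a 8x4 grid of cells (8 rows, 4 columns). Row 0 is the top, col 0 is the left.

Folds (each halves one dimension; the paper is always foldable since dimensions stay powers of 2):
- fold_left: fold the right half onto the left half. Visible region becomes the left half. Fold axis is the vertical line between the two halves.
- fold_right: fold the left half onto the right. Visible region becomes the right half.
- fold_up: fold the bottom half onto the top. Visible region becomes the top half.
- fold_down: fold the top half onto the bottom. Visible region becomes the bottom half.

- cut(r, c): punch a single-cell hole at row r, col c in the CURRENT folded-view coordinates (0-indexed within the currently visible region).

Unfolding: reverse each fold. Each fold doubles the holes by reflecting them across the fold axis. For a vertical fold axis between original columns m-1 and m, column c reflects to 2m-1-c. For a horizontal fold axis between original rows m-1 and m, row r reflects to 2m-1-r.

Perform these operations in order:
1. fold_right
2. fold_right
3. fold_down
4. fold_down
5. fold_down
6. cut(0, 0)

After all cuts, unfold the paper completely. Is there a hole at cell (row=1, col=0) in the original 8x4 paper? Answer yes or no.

Op 1 fold_right: fold axis v@2; visible region now rows[0,8) x cols[2,4) = 8x2
Op 2 fold_right: fold axis v@3; visible region now rows[0,8) x cols[3,4) = 8x1
Op 3 fold_down: fold axis h@4; visible region now rows[4,8) x cols[3,4) = 4x1
Op 4 fold_down: fold axis h@6; visible region now rows[6,8) x cols[3,4) = 2x1
Op 5 fold_down: fold axis h@7; visible region now rows[7,8) x cols[3,4) = 1x1
Op 6 cut(0, 0): punch at orig (7,3); cuts so far [(7, 3)]; region rows[7,8) x cols[3,4) = 1x1
Unfold 1 (reflect across h@7): 2 holes -> [(6, 3), (7, 3)]
Unfold 2 (reflect across h@6): 4 holes -> [(4, 3), (5, 3), (6, 3), (7, 3)]
Unfold 3 (reflect across h@4): 8 holes -> [(0, 3), (1, 3), (2, 3), (3, 3), (4, 3), (5, 3), (6, 3), (7, 3)]
Unfold 4 (reflect across v@3): 16 holes -> [(0, 2), (0, 3), (1, 2), (1, 3), (2, 2), (2, 3), (3, 2), (3, 3), (4, 2), (4, 3), (5, 2), (5, 3), (6, 2), (6, 3), (7, 2), (7, 3)]
Unfold 5 (reflect across v@2): 32 holes -> [(0, 0), (0, 1), (0, 2), (0, 3), (1, 0), (1, 1), (1, 2), (1, 3), (2, 0), (2, 1), (2, 2), (2, 3), (3, 0), (3, 1), (3, 2), (3, 3), (4, 0), (4, 1), (4, 2), (4, 3), (5, 0), (5, 1), (5, 2), (5, 3), (6, 0), (6, 1), (6, 2), (6, 3), (7, 0), (7, 1), (7, 2), (7, 3)]
Holes: [(0, 0), (0, 1), (0, 2), (0, 3), (1, 0), (1, 1), (1, 2), (1, 3), (2, 0), (2, 1), (2, 2), (2, 3), (3, 0), (3, 1), (3, 2), (3, 3), (4, 0), (4, 1), (4, 2), (4, 3), (5, 0), (5, 1), (5, 2), (5, 3), (6, 0), (6, 1), (6, 2), (6, 3), (7, 0), (7, 1), (7, 2), (7, 3)]

Answer: yes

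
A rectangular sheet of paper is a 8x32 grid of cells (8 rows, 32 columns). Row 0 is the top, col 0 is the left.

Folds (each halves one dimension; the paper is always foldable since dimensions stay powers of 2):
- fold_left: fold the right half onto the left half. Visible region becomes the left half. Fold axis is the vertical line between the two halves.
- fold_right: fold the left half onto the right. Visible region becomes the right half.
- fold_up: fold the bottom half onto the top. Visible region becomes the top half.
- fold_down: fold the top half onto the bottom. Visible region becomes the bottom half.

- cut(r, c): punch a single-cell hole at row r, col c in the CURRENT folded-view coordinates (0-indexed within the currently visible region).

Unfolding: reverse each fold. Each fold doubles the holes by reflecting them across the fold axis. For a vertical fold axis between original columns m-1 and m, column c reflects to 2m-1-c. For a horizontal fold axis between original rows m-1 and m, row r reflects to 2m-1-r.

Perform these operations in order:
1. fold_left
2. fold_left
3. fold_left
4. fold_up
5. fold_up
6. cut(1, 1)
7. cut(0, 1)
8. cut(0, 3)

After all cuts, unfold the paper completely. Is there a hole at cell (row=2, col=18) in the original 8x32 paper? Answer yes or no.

Op 1 fold_left: fold axis v@16; visible region now rows[0,8) x cols[0,16) = 8x16
Op 2 fold_left: fold axis v@8; visible region now rows[0,8) x cols[0,8) = 8x8
Op 3 fold_left: fold axis v@4; visible region now rows[0,8) x cols[0,4) = 8x4
Op 4 fold_up: fold axis h@4; visible region now rows[0,4) x cols[0,4) = 4x4
Op 5 fold_up: fold axis h@2; visible region now rows[0,2) x cols[0,4) = 2x4
Op 6 cut(1, 1): punch at orig (1,1); cuts so far [(1, 1)]; region rows[0,2) x cols[0,4) = 2x4
Op 7 cut(0, 1): punch at orig (0,1); cuts so far [(0, 1), (1, 1)]; region rows[0,2) x cols[0,4) = 2x4
Op 8 cut(0, 3): punch at orig (0,3); cuts so far [(0, 1), (0, 3), (1, 1)]; region rows[0,2) x cols[0,4) = 2x4
Unfold 1 (reflect across h@2): 6 holes -> [(0, 1), (0, 3), (1, 1), (2, 1), (3, 1), (3, 3)]
Unfold 2 (reflect across h@4): 12 holes -> [(0, 1), (0, 3), (1, 1), (2, 1), (3, 1), (3, 3), (4, 1), (4, 3), (5, 1), (6, 1), (7, 1), (7, 3)]
Unfold 3 (reflect across v@4): 24 holes -> [(0, 1), (0, 3), (0, 4), (0, 6), (1, 1), (1, 6), (2, 1), (2, 6), (3, 1), (3, 3), (3, 4), (3, 6), (4, 1), (4, 3), (4, 4), (4, 6), (5, 1), (5, 6), (6, 1), (6, 6), (7, 1), (7, 3), (7, 4), (7, 6)]
Unfold 4 (reflect across v@8): 48 holes -> [(0, 1), (0, 3), (0, 4), (0, 6), (0, 9), (0, 11), (0, 12), (0, 14), (1, 1), (1, 6), (1, 9), (1, 14), (2, 1), (2, 6), (2, 9), (2, 14), (3, 1), (3, 3), (3, 4), (3, 6), (3, 9), (3, 11), (3, 12), (3, 14), (4, 1), (4, 3), (4, 4), (4, 6), (4, 9), (4, 11), (4, 12), (4, 14), (5, 1), (5, 6), (5, 9), (5, 14), (6, 1), (6, 6), (6, 9), (6, 14), (7, 1), (7, 3), (7, 4), (7, 6), (7, 9), (7, 11), (7, 12), (7, 14)]
Unfold 5 (reflect across v@16): 96 holes -> [(0, 1), (0, 3), (0, 4), (0, 6), (0, 9), (0, 11), (0, 12), (0, 14), (0, 17), (0, 19), (0, 20), (0, 22), (0, 25), (0, 27), (0, 28), (0, 30), (1, 1), (1, 6), (1, 9), (1, 14), (1, 17), (1, 22), (1, 25), (1, 30), (2, 1), (2, 6), (2, 9), (2, 14), (2, 17), (2, 22), (2, 25), (2, 30), (3, 1), (3, 3), (3, 4), (3, 6), (3, 9), (3, 11), (3, 12), (3, 14), (3, 17), (3, 19), (3, 20), (3, 22), (3, 25), (3, 27), (3, 28), (3, 30), (4, 1), (4, 3), (4, 4), (4, 6), (4, 9), (4, 11), (4, 12), (4, 14), (4, 17), (4, 19), (4, 20), (4, 22), (4, 25), (4, 27), (4, 28), (4, 30), (5, 1), (5, 6), (5, 9), (5, 14), (5, 17), (5, 22), (5, 25), (5, 30), (6, 1), (6, 6), (6, 9), (6, 14), (6, 17), (6, 22), (6, 25), (6, 30), (7, 1), (7, 3), (7, 4), (7, 6), (7, 9), (7, 11), (7, 12), (7, 14), (7, 17), (7, 19), (7, 20), (7, 22), (7, 25), (7, 27), (7, 28), (7, 30)]
Holes: [(0, 1), (0, 3), (0, 4), (0, 6), (0, 9), (0, 11), (0, 12), (0, 14), (0, 17), (0, 19), (0, 20), (0, 22), (0, 25), (0, 27), (0, 28), (0, 30), (1, 1), (1, 6), (1, 9), (1, 14), (1, 17), (1, 22), (1, 25), (1, 30), (2, 1), (2, 6), (2, 9), (2, 14), (2, 17), (2, 22), (2, 25), (2, 30), (3, 1), (3, 3), (3, 4), (3, 6), (3, 9), (3, 11), (3, 12), (3, 14), (3, 17), (3, 19), (3, 20), (3, 22), (3, 25), (3, 27), (3, 28), (3, 30), (4, 1), (4, 3), (4, 4), (4, 6), (4, 9), (4, 11), (4, 12), (4, 14), (4, 17), (4, 19), (4, 20), (4, 22), (4, 25), (4, 27), (4, 28), (4, 30), (5, 1), (5, 6), (5, 9), (5, 14), (5, 17), (5, 22), (5, 25), (5, 30), (6, 1), (6, 6), (6, 9), (6, 14), (6, 17), (6, 22), (6, 25), (6, 30), (7, 1), (7, 3), (7, 4), (7, 6), (7, 9), (7, 11), (7, 12), (7, 14), (7, 17), (7, 19), (7, 20), (7, 22), (7, 25), (7, 27), (7, 28), (7, 30)]

Answer: no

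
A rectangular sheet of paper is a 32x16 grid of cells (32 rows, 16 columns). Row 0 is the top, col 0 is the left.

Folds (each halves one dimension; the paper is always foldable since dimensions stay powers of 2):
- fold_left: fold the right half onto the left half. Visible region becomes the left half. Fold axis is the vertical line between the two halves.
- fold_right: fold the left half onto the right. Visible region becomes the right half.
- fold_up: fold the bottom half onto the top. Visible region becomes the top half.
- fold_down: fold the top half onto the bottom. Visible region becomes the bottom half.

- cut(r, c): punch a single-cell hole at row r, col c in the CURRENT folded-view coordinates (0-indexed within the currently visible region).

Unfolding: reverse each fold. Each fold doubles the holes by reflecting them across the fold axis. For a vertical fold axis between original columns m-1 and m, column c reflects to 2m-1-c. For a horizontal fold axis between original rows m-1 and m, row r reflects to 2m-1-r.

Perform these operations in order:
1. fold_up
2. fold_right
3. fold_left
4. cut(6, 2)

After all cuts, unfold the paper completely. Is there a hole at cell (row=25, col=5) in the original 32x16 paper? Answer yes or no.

Answer: yes

Derivation:
Op 1 fold_up: fold axis h@16; visible region now rows[0,16) x cols[0,16) = 16x16
Op 2 fold_right: fold axis v@8; visible region now rows[0,16) x cols[8,16) = 16x8
Op 3 fold_left: fold axis v@12; visible region now rows[0,16) x cols[8,12) = 16x4
Op 4 cut(6, 2): punch at orig (6,10); cuts so far [(6, 10)]; region rows[0,16) x cols[8,12) = 16x4
Unfold 1 (reflect across v@12): 2 holes -> [(6, 10), (6, 13)]
Unfold 2 (reflect across v@8): 4 holes -> [(6, 2), (6, 5), (6, 10), (6, 13)]
Unfold 3 (reflect across h@16): 8 holes -> [(6, 2), (6, 5), (6, 10), (6, 13), (25, 2), (25, 5), (25, 10), (25, 13)]
Holes: [(6, 2), (6, 5), (6, 10), (6, 13), (25, 2), (25, 5), (25, 10), (25, 13)]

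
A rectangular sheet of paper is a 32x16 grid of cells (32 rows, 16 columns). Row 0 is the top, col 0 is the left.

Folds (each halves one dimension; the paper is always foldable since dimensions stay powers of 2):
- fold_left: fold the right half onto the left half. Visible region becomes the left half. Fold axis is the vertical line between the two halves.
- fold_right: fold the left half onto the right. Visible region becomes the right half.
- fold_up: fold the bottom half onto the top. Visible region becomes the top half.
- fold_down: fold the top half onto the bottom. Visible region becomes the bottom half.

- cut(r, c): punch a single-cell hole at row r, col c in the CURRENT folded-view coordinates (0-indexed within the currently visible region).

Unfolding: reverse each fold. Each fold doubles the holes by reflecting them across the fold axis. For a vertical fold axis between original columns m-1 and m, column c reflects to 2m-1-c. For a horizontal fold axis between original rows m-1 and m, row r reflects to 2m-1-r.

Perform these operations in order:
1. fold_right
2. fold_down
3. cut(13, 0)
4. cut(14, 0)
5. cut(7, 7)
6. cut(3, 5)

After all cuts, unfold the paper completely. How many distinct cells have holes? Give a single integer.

Answer: 16

Derivation:
Op 1 fold_right: fold axis v@8; visible region now rows[0,32) x cols[8,16) = 32x8
Op 2 fold_down: fold axis h@16; visible region now rows[16,32) x cols[8,16) = 16x8
Op 3 cut(13, 0): punch at orig (29,8); cuts so far [(29, 8)]; region rows[16,32) x cols[8,16) = 16x8
Op 4 cut(14, 0): punch at orig (30,8); cuts so far [(29, 8), (30, 8)]; region rows[16,32) x cols[8,16) = 16x8
Op 5 cut(7, 7): punch at orig (23,15); cuts so far [(23, 15), (29, 8), (30, 8)]; region rows[16,32) x cols[8,16) = 16x8
Op 6 cut(3, 5): punch at orig (19,13); cuts so far [(19, 13), (23, 15), (29, 8), (30, 8)]; region rows[16,32) x cols[8,16) = 16x8
Unfold 1 (reflect across h@16): 8 holes -> [(1, 8), (2, 8), (8, 15), (12, 13), (19, 13), (23, 15), (29, 8), (30, 8)]
Unfold 2 (reflect across v@8): 16 holes -> [(1, 7), (1, 8), (2, 7), (2, 8), (8, 0), (8, 15), (12, 2), (12, 13), (19, 2), (19, 13), (23, 0), (23, 15), (29, 7), (29, 8), (30, 7), (30, 8)]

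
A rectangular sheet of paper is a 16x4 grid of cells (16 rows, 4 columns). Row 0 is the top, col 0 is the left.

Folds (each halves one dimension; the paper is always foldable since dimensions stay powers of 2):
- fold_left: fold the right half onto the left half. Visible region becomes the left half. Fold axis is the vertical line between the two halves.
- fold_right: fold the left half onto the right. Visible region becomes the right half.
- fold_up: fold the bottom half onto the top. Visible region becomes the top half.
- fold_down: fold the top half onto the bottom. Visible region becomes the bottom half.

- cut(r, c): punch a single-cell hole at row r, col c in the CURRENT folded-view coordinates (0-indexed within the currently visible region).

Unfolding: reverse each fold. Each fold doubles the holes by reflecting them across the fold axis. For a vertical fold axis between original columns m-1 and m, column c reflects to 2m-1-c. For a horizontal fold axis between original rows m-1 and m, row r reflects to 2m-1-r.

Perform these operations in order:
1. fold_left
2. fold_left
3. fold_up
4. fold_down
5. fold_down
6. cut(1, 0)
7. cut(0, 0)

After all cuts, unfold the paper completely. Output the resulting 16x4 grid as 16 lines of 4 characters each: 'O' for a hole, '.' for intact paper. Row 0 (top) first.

Op 1 fold_left: fold axis v@2; visible region now rows[0,16) x cols[0,2) = 16x2
Op 2 fold_left: fold axis v@1; visible region now rows[0,16) x cols[0,1) = 16x1
Op 3 fold_up: fold axis h@8; visible region now rows[0,8) x cols[0,1) = 8x1
Op 4 fold_down: fold axis h@4; visible region now rows[4,8) x cols[0,1) = 4x1
Op 5 fold_down: fold axis h@6; visible region now rows[6,8) x cols[0,1) = 2x1
Op 6 cut(1, 0): punch at orig (7,0); cuts so far [(7, 0)]; region rows[6,8) x cols[0,1) = 2x1
Op 7 cut(0, 0): punch at orig (6,0); cuts so far [(6, 0), (7, 0)]; region rows[6,8) x cols[0,1) = 2x1
Unfold 1 (reflect across h@6): 4 holes -> [(4, 0), (5, 0), (6, 0), (7, 0)]
Unfold 2 (reflect across h@4): 8 holes -> [(0, 0), (1, 0), (2, 0), (3, 0), (4, 0), (5, 0), (6, 0), (7, 0)]
Unfold 3 (reflect across h@8): 16 holes -> [(0, 0), (1, 0), (2, 0), (3, 0), (4, 0), (5, 0), (6, 0), (7, 0), (8, 0), (9, 0), (10, 0), (11, 0), (12, 0), (13, 0), (14, 0), (15, 0)]
Unfold 4 (reflect across v@1): 32 holes -> [(0, 0), (0, 1), (1, 0), (1, 1), (2, 0), (2, 1), (3, 0), (3, 1), (4, 0), (4, 1), (5, 0), (5, 1), (6, 0), (6, 1), (7, 0), (7, 1), (8, 0), (8, 1), (9, 0), (9, 1), (10, 0), (10, 1), (11, 0), (11, 1), (12, 0), (12, 1), (13, 0), (13, 1), (14, 0), (14, 1), (15, 0), (15, 1)]
Unfold 5 (reflect across v@2): 64 holes -> [(0, 0), (0, 1), (0, 2), (0, 3), (1, 0), (1, 1), (1, 2), (1, 3), (2, 0), (2, 1), (2, 2), (2, 3), (3, 0), (3, 1), (3, 2), (3, 3), (4, 0), (4, 1), (4, 2), (4, 3), (5, 0), (5, 1), (5, 2), (5, 3), (6, 0), (6, 1), (6, 2), (6, 3), (7, 0), (7, 1), (7, 2), (7, 3), (8, 0), (8, 1), (8, 2), (8, 3), (9, 0), (9, 1), (9, 2), (9, 3), (10, 0), (10, 1), (10, 2), (10, 3), (11, 0), (11, 1), (11, 2), (11, 3), (12, 0), (12, 1), (12, 2), (12, 3), (13, 0), (13, 1), (13, 2), (13, 3), (14, 0), (14, 1), (14, 2), (14, 3), (15, 0), (15, 1), (15, 2), (15, 3)]

Answer: OOOO
OOOO
OOOO
OOOO
OOOO
OOOO
OOOO
OOOO
OOOO
OOOO
OOOO
OOOO
OOOO
OOOO
OOOO
OOOO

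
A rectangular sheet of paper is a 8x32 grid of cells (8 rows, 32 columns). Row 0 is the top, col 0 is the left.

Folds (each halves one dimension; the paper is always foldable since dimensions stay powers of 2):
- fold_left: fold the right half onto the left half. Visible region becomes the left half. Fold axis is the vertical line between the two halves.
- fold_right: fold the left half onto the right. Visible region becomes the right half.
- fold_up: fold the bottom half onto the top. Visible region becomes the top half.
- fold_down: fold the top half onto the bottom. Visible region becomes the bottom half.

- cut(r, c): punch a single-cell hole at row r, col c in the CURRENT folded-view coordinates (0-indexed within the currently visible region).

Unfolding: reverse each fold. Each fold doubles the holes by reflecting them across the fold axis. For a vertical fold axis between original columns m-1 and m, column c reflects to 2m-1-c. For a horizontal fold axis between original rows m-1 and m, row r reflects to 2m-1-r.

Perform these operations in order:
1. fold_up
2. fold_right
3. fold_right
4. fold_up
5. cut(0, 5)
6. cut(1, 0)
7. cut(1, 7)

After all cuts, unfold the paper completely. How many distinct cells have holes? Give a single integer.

Answer: 48

Derivation:
Op 1 fold_up: fold axis h@4; visible region now rows[0,4) x cols[0,32) = 4x32
Op 2 fold_right: fold axis v@16; visible region now rows[0,4) x cols[16,32) = 4x16
Op 3 fold_right: fold axis v@24; visible region now rows[0,4) x cols[24,32) = 4x8
Op 4 fold_up: fold axis h@2; visible region now rows[0,2) x cols[24,32) = 2x8
Op 5 cut(0, 5): punch at orig (0,29); cuts so far [(0, 29)]; region rows[0,2) x cols[24,32) = 2x8
Op 6 cut(1, 0): punch at orig (1,24); cuts so far [(0, 29), (1, 24)]; region rows[0,2) x cols[24,32) = 2x8
Op 7 cut(1, 7): punch at orig (1,31); cuts so far [(0, 29), (1, 24), (1, 31)]; region rows[0,2) x cols[24,32) = 2x8
Unfold 1 (reflect across h@2): 6 holes -> [(0, 29), (1, 24), (1, 31), (2, 24), (2, 31), (3, 29)]
Unfold 2 (reflect across v@24): 12 holes -> [(0, 18), (0, 29), (1, 16), (1, 23), (1, 24), (1, 31), (2, 16), (2, 23), (2, 24), (2, 31), (3, 18), (3, 29)]
Unfold 3 (reflect across v@16): 24 holes -> [(0, 2), (0, 13), (0, 18), (0, 29), (1, 0), (1, 7), (1, 8), (1, 15), (1, 16), (1, 23), (1, 24), (1, 31), (2, 0), (2, 7), (2, 8), (2, 15), (2, 16), (2, 23), (2, 24), (2, 31), (3, 2), (3, 13), (3, 18), (3, 29)]
Unfold 4 (reflect across h@4): 48 holes -> [(0, 2), (0, 13), (0, 18), (0, 29), (1, 0), (1, 7), (1, 8), (1, 15), (1, 16), (1, 23), (1, 24), (1, 31), (2, 0), (2, 7), (2, 8), (2, 15), (2, 16), (2, 23), (2, 24), (2, 31), (3, 2), (3, 13), (3, 18), (3, 29), (4, 2), (4, 13), (4, 18), (4, 29), (5, 0), (5, 7), (5, 8), (5, 15), (5, 16), (5, 23), (5, 24), (5, 31), (6, 0), (6, 7), (6, 8), (6, 15), (6, 16), (6, 23), (6, 24), (6, 31), (7, 2), (7, 13), (7, 18), (7, 29)]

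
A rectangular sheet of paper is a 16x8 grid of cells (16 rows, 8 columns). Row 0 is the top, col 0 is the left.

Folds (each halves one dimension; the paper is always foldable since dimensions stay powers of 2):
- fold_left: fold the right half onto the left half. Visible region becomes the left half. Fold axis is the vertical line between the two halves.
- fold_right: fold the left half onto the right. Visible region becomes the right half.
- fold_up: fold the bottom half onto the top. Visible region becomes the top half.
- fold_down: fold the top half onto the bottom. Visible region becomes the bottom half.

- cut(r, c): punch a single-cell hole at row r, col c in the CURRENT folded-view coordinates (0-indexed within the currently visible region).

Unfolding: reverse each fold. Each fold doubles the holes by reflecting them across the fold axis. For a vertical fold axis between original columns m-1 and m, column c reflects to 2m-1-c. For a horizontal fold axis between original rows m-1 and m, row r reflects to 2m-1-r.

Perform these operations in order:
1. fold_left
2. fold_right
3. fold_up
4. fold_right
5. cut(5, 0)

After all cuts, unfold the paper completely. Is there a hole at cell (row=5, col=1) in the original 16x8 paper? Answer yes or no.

Answer: yes

Derivation:
Op 1 fold_left: fold axis v@4; visible region now rows[0,16) x cols[0,4) = 16x4
Op 2 fold_right: fold axis v@2; visible region now rows[0,16) x cols[2,4) = 16x2
Op 3 fold_up: fold axis h@8; visible region now rows[0,8) x cols[2,4) = 8x2
Op 4 fold_right: fold axis v@3; visible region now rows[0,8) x cols[3,4) = 8x1
Op 5 cut(5, 0): punch at orig (5,3); cuts so far [(5, 3)]; region rows[0,8) x cols[3,4) = 8x1
Unfold 1 (reflect across v@3): 2 holes -> [(5, 2), (5, 3)]
Unfold 2 (reflect across h@8): 4 holes -> [(5, 2), (5, 3), (10, 2), (10, 3)]
Unfold 3 (reflect across v@2): 8 holes -> [(5, 0), (5, 1), (5, 2), (5, 3), (10, 0), (10, 1), (10, 2), (10, 3)]
Unfold 4 (reflect across v@4): 16 holes -> [(5, 0), (5, 1), (5, 2), (5, 3), (5, 4), (5, 5), (5, 6), (5, 7), (10, 0), (10, 1), (10, 2), (10, 3), (10, 4), (10, 5), (10, 6), (10, 7)]
Holes: [(5, 0), (5, 1), (5, 2), (5, 3), (5, 4), (5, 5), (5, 6), (5, 7), (10, 0), (10, 1), (10, 2), (10, 3), (10, 4), (10, 5), (10, 6), (10, 7)]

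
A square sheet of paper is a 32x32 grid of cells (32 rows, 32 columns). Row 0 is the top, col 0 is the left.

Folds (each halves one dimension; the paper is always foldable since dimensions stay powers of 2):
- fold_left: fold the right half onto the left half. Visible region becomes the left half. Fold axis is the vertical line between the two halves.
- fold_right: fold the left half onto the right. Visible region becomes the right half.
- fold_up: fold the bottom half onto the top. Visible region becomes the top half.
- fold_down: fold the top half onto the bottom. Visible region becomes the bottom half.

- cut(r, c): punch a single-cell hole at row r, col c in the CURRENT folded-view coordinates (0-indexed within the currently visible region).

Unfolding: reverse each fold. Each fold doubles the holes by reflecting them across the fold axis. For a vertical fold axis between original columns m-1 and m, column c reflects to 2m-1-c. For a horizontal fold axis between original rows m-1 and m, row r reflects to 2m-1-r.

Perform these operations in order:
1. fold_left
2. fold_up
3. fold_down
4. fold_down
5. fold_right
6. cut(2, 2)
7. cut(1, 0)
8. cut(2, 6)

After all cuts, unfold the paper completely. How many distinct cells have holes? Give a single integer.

Answer: 96

Derivation:
Op 1 fold_left: fold axis v@16; visible region now rows[0,32) x cols[0,16) = 32x16
Op 2 fold_up: fold axis h@16; visible region now rows[0,16) x cols[0,16) = 16x16
Op 3 fold_down: fold axis h@8; visible region now rows[8,16) x cols[0,16) = 8x16
Op 4 fold_down: fold axis h@12; visible region now rows[12,16) x cols[0,16) = 4x16
Op 5 fold_right: fold axis v@8; visible region now rows[12,16) x cols[8,16) = 4x8
Op 6 cut(2, 2): punch at orig (14,10); cuts so far [(14, 10)]; region rows[12,16) x cols[8,16) = 4x8
Op 7 cut(1, 0): punch at orig (13,8); cuts so far [(13, 8), (14, 10)]; region rows[12,16) x cols[8,16) = 4x8
Op 8 cut(2, 6): punch at orig (14,14); cuts so far [(13, 8), (14, 10), (14, 14)]; region rows[12,16) x cols[8,16) = 4x8
Unfold 1 (reflect across v@8): 6 holes -> [(13, 7), (13, 8), (14, 1), (14, 5), (14, 10), (14, 14)]
Unfold 2 (reflect across h@12): 12 holes -> [(9, 1), (9, 5), (9, 10), (9, 14), (10, 7), (10, 8), (13, 7), (13, 8), (14, 1), (14, 5), (14, 10), (14, 14)]
Unfold 3 (reflect across h@8): 24 holes -> [(1, 1), (1, 5), (1, 10), (1, 14), (2, 7), (2, 8), (5, 7), (5, 8), (6, 1), (6, 5), (6, 10), (6, 14), (9, 1), (9, 5), (9, 10), (9, 14), (10, 7), (10, 8), (13, 7), (13, 8), (14, 1), (14, 5), (14, 10), (14, 14)]
Unfold 4 (reflect across h@16): 48 holes -> [(1, 1), (1, 5), (1, 10), (1, 14), (2, 7), (2, 8), (5, 7), (5, 8), (6, 1), (6, 5), (6, 10), (6, 14), (9, 1), (9, 5), (9, 10), (9, 14), (10, 7), (10, 8), (13, 7), (13, 8), (14, 1), (14, 5), (14, 10), (14, 14), (17, 1), (17, 5), (17, 10), (17, 14), (18, 7), (18, 8), (21, 7), (21, 8), (22, 1), (22, 5), (22, 10), (22, 14), (25, 1), (25, 5), (25, 10), (25, 14), (26, 7), (26, 8), (29, 7), (29, 8), (30, 1), (30, 5), (30, 10), (30, 14)]
Unfold 5 (reflect across v@16): 96 holes -> [(1, 1), (1, 5), (1, 10), (1, 14), (1, 17), (1, 21), (1, 26), (1, 30), (2, 7), (2, 8), (2, 23), (2, 24), (5, 7), (5, 8), (5, 23), (5, 24), (6, 1), (6, 5), (6, 10), (6, 14), (6, 17), (6, 21), (6, 26), (6, 30), (9, 1), (9, 5), (9, 10), (9, 14), (9, 17), (9, 21), (9, 26), (9, 30), (10, 7), (10, 8), (10, 23), (10, 24), (13, 7), (13, 8), (13, 23), (13, 24), (14, 1), (14, 5), (14, 10), (14, 14), (14, 17), (14, 21), (14, 26), (14, 30), (17, 1), (17, 5), (17, 10), (17, 14), (17, 17), (17, 21), (17, 26), (17, 30), (18, 7), (18, 8), (18, 23), (18, 24), (21, 7), (21, 8), (21, 23), (21, 24), (22, 1), (22, 5), (22, 10), (22, 14), (22, 17), (22, 21), (22, 26), (22, 30), (25, 1), (25, 5), (25, 10), (25, 14), (25, 17), (25, 21), (25, 26), (25, 30), (26, 7), (26, 8), (26, 23), (26, 24), (29, 7), (29, 8), (29, 23), (29, 24), (30, 1), (30, 5), (30, 10), (30, 14), (30, 17), (30, 21), (30, 26), (30, 30)]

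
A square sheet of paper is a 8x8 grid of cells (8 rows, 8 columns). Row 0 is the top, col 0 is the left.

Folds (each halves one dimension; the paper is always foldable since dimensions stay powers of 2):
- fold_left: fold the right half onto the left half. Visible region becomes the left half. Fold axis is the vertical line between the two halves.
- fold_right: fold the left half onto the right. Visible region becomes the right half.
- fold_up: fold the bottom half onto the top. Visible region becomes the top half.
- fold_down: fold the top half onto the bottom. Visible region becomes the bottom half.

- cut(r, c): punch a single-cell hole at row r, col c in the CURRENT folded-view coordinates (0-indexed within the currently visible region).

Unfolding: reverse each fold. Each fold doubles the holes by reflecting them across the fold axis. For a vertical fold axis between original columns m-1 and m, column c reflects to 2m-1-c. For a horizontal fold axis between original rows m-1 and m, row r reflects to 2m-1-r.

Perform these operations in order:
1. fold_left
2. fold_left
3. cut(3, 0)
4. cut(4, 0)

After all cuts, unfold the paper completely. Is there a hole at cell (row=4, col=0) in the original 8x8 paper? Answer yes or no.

Answer: yes

Derivation:
Op 1 fold_left: fold axis v@4; visible region now rows[0,8) x cols[0,4) = 8x4
Op 2 fold_left: fold axis v@2; visible region now rows[0,8) x cols[0,2) = 8x2
Op 3 cut(3, 0): punch at orig (3,0); cuts so far [(3, 0)]; region rows[0,8) x cols[0,2) = 8x2
Op 4 cut(4, 0): punch at orig (4,0); cuts so far [(3, 0), (4, 0)]; region rows[0,8) x cols[0,2) = 8x2
Unfold 1 (reflect across v@2): 4 holes -> [(3, 0), (3, 3), (4, 0), (4, 3)]
Unfold 2 (reflect across v@4): 8 holes -> [(3, 0), (3, 3), (3, 4), (3, 7), (4, 0), (4, 3), (4, 4), (4, 7)]
Holes: [(3, 0), (3, 3), (3, 4), (3, 7), (4, 0), (4, 3), (4, 4), (4, 7)]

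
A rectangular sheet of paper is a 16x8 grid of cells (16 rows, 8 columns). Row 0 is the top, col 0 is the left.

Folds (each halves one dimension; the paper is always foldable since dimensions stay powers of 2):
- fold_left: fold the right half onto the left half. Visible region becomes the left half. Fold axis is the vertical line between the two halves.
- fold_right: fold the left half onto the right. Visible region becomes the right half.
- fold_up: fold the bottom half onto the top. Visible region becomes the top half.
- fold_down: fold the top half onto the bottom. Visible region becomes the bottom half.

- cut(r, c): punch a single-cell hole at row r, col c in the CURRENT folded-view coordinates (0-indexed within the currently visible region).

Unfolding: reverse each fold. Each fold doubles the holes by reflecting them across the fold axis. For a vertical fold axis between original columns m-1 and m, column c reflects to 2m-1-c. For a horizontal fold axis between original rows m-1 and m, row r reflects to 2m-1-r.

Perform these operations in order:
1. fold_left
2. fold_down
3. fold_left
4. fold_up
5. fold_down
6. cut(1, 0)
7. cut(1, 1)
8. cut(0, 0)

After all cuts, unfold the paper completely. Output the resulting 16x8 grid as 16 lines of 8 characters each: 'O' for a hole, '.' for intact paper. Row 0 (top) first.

Answer: OOOOOOOO
O..OO..O
O..OO..O
OOOOOOOO
OOOOOOOO
O..OO..O
O..OO..O
OOOOOOOO
OOOOOOOO
O..OO..O
O..OO..O
OOOOOOOO
OOOOOOOO
O..OO..O
O..OO..O
OOOOOOOO

Derivation:
Op 1 fold_left: fold axis v@4; visible region now rows[0,16) x cols[0,4) = 16x4
Op 2 fold_down: fold axis h@8; visible region now rows[8,16) x cols[0,4) = 8x4
Op 3 fold_left: fold axis v@2; visible region now rows[8,16) x cols[0,2) = 8x2
Op 4 fold_up: fold axis h@12; visible region now rows[8,12) x cols[0,2) = 4x2
Op 5 fold_down: fold axis h@10; visible region now rows[10,12) x cols[0,2) = 2x2
Op 6 cut(1, 0): punch at orig (11,0); cuts so far [(11, 0)]; region rows[10,12) x cols[0,2) = 2x2
Op 7 cut(1, 1): punch at orig (11,1); cuts so far [(11, 0), (11, 1)]; region rows[10,12) x cols[0,2) = 2x2
Op 8 cut(0, 0): punch at orig (10,0); cuts so far [(10, 0), (11, 0), (11, 1)]; region rows[10,12) x cols[0,2) = 2x2
Unfold 1 (reflect across h@10): 6 holes -> [(8, 0), (8, 1), (9, 0), (10, 0), (11, 0), (11, 1)]
Unfold 2 (reflect across h@12): 12 holes -> [(8, 0), (8, 1), (9, 0), (10, 0), (11, 0), (11, 1), (12, 0), (12, 1), (13, 0), (14, 0), (15, 0), (15, 1)]
Unfold 3 (reflect across v@2): 24 holes -> [(8, 0), (8, 1), (8, 2), (8, 3), (9, 0), (9, 3), (10, 0), (10, 3), (11, 0), (11, 1), (11, 2), (11, 3), (12, 0), (12, 1), (12, 2), (12, 3), (13, 0), (13, 3), (14, 0), (14, 3), (15, 0), (15, 1), (15, 2), (15, 3)]
Unfold 4 (reflect across h@8): 48 holes -> [(0, 0), (0, 1), (0, 2), (0, 3), (1, 0), (1, 3), (2, 0), (2, 3), (3, 0), (3, 1), (3, 2), (3, 3), (4, 0), (4, 1), (4, 2), (4, 3), (5, 0), (5, 3), (6, 0), (6, 3), (7, 0), (7, 1), (7, 2), (7, 3), (8, 0), (8, 1), (8, 2), (8, 3), (9, 0), (9, 3), (10, 0), (10, 3), (11, 0), (11, 1), (11, 2), (11, 3), (12, 0), (12, 1), (12, 2), (12, 3), (13, 0), (13, 3), (14, 0), (14, 3), (15, 0), (15, 1), (15, 2), (15, 3)]
Unfold 5 (reflect across v@4): 96 holes -> [(0, 0), (0, 1), (0, 2), (0, 3), (0, 4), (0, 5), (0, 6), (0, 7), (1, 0), (1, 3), (1, 4), (1, 7), (2, 0), (2, 3), (2, 4), (2, 7), (3, 0), (3, 1), (3, 2), (3, 3), (3, 4), (3, 5), (3, 6), (3, 7), (4, 0), (4, 1), (4, 2), (4, 3), (4, 4), (4, 5), (4, 6), (4, 7), (5, 0), (5, 3), (5, 4), (5, 7), (6, 0), (6, 3), (6, 4), (6, 7), (7, 0), (7, 1), (7, 2), (7, 3), (7, 4), (7, 5), (7, 6), (7, 7), (8, 0), (8, 1), (8, 2), (8, 3), (8, 4), (8, 5), (8, 6), (8, 7), (9, 0), (9, 3), (9, 4), (9, 7), (10, 0), (10, 3), (10, 4), (10, 7), (11, 0), (11, 1), (11, 2), (11, 3), (11, 4), (11, 5), (11, 6), (11, 7), (12, 0), (12, 1), (12, 2), (12, 3), (12, 4), (12, 5), (12, 6), (12, 7), (13, 0), (13, 3), (13, 4), (13, 7), (14, 0), (14, 3), (14, 4), (14, 7), (15, 0), (15, 1), (15, 2), (15, 3), (15, 4), (15, 5), (15, 6), (15, 7)]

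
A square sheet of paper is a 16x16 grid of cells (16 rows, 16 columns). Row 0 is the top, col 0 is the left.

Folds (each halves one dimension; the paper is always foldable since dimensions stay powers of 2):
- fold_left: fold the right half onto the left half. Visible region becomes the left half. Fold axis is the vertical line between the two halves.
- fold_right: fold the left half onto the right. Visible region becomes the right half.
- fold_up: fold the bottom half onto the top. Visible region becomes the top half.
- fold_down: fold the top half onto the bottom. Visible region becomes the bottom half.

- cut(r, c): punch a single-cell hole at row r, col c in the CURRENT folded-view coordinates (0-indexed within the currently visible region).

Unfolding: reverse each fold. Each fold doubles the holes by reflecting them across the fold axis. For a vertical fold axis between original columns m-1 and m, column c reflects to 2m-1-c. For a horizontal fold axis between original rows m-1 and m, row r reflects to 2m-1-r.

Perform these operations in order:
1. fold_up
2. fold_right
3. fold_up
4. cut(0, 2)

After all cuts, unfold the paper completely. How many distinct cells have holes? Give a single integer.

Answer: 8

Derivation:
Op 1 fold_up: fold axis h@8; visible region now rows[0,8) x cols[0,16) = 8x16
Op 2 fold_right: fold axis v@8; visible region now rows[0,8) x cols[8,16) = 8x8
Op 3 fold_up: fold axis h@4; visible region now rows[0,4) x cols[8,16) = 4x8
Op 4 cut(0, 2): punch at orig (0,10); cuts so far [(0, 10)]; region rows[0,4) x cols[8,16) = 4x8
Unfold 1 (reflect across h@4): 2 holes -> [(0, 10), (7, 10)]
Unfold 2 (reflect across v@8): 4 holes -> [(0, 5), (0, 10), (7, 5), (7, 10)]
Unfold 3 (reflect across h@8): 8 holes -> [(0, 5), (0, 10), (7, 5), (7, 10), (8, 5), (8, 10), (15, 5), (15, 10)]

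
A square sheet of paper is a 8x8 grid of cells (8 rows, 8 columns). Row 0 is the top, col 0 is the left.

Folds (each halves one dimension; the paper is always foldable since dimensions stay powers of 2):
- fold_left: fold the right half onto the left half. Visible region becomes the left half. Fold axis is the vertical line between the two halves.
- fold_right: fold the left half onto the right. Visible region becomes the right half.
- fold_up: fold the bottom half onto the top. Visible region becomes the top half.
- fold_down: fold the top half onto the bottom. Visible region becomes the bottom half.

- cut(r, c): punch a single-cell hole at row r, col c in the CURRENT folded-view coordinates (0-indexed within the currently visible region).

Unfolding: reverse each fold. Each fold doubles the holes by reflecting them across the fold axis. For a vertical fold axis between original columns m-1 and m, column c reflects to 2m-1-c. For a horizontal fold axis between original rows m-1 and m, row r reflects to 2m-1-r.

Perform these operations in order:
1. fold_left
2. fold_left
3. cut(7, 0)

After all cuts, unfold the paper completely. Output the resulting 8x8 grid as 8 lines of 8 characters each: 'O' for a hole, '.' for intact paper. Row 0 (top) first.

Answer: ........
........
........
........
........
........
........
O..OO..O

Derivation:
Op 1 fold_left: fold axis v@4; visible region now rows[0,8) x cols[0,4) = 8x4
Op 2 fold_left: fold axis v@2; visible region now rows[0,8) x cols[0,2) = 8x2
Op 3 cut(7, 0): punch at orig (7,0); cuts so far [(7, 0)]; region rows[0,8) x cols[0,2) = 8x2
Unfold 1 (reflect across v@2): 2 holes -> [(7, 0), (7, 3)]
Unfold 2 (reflect across v@4): 4 holes -> [(7, 0), (7, 3), (7, 4), (7, 7)]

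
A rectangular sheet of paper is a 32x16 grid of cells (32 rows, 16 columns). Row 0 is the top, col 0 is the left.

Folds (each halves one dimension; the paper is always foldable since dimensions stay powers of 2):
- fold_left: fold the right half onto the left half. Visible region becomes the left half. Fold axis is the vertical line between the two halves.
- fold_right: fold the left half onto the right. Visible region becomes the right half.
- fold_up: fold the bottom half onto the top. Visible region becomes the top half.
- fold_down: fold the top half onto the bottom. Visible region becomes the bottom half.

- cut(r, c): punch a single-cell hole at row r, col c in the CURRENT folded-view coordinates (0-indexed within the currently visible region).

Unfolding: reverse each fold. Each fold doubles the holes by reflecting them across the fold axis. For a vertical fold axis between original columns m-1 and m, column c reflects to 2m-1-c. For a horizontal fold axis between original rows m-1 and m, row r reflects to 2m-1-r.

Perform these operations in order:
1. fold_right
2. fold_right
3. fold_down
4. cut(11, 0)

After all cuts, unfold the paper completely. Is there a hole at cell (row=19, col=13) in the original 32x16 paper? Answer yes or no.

Op 1 fold_right: fold axis v@8; visible region now rows[0,32) x cols[8,16) = 32x8
Op 2 fold_right: fold axis v@12; visible region now rows[0,32) x cols[12,16) = 32x4
Op 3 fold_down: fold axis h@16; visible region now rows[16,32) x cols[12,16) = 16x4
Op 4 cut(11, 0): punch at orig (27,12); cuts so far [(27, 12)]; region rows[16,32) x cols[12,16) = 16x4
Unfold 1 (reflect across h@16): 2 holes -> [(4, 12), (27, 12)]
Unfold 2 (reflect across v@12): 4 holes -> [(4, 11), (4, 12), (27, 11), (27, 12)]
Unfold 3 (reflect across v@8): 8 holes -> [(4, 3), (4, 4), (4, 11), (4, 12), (27, 3), (27, 4), (27, 11), (27, 12)]
Holes: [(4, 3), (4, 4), (4, 11), (4, 12), (27, 3), (27, 4), (27, 11), (27, 12)]

Answer: no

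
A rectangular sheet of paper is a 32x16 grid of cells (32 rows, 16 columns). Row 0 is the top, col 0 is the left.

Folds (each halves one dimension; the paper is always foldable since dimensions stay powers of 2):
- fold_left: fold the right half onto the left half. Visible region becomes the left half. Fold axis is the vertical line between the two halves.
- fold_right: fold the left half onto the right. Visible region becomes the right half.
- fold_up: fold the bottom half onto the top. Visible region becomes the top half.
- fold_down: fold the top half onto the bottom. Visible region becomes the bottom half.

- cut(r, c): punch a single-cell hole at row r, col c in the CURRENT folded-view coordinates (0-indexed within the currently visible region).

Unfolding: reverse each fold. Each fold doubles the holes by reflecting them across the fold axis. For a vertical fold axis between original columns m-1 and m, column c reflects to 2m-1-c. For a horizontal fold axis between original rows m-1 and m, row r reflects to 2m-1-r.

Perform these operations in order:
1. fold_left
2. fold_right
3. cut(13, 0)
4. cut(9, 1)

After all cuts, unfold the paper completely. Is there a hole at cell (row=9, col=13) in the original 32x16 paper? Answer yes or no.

Op 1 fold_left: fold axis v@8; visible region now rows[0,32) x cols[0,8) = 32x8
Op 2 fold_right: fold axis v@4; visible region now rows[0,32) x cols[4,8) = 32x4
Op 3 cut(13, 0): punch at orig (13,4); cuts so far [(13, 4)]; region rows[0,32) x cols[4,8) = 32x4
Op 4 cut(9, 1): punch at orig (9,5); cuts so far [(9, 5), (13, 4)]; region rows[0,32) x cols[4,8) = 32x4
Unfold 1 (reflect across v@4): 4 holes -> [(9, 2), (9, 5), (13, 3), (13, 4)]
Unfold 2 (reflect across v@8): 8 holes -> [(9, 2), (9, 5), (9, 10), (9, 13), (13, 3), (13, 4), (13, 11), (13, 12)]
Holes: [(9, 2), (9, 5), (9, 10), (9, 13), (13, 3), (13, 4), (13, 11), (13, 12)]

Answer: yes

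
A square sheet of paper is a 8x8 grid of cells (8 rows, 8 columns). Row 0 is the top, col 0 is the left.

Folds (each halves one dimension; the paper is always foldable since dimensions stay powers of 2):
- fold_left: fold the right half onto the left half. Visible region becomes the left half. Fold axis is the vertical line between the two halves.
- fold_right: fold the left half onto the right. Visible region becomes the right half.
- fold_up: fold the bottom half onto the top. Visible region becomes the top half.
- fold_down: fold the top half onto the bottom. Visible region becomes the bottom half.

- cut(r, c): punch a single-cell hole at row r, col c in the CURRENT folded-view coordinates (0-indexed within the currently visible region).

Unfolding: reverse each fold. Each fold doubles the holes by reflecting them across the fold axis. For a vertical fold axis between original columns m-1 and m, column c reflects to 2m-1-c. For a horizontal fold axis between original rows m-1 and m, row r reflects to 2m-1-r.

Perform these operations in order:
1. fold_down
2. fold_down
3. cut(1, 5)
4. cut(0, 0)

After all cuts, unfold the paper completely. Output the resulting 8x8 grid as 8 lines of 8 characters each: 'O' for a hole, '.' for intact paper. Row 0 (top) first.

Answer: .....O..
O.......
O.......
.....O..
.....O..
O.......
O.......
.....O..

Derivation:
Op 1 fold_down: fold axis h@4; visible region now rows[4,8) x cols[0,8) = 4x8
Op 2 fold_down: fold axis h@6; visible region now rows[6,8) x cols[0,8) = 2x8
Op 3 cut(1, 5): punch at orig (7,5); cuts so far [(7, 5)]; region rows[6,8) x cols[0,8) = 2x8
Op 4 cut(0, 0): punch at orig (6,0); cuts so far [(6, 0), (7, 5)]; region rows[6,8) x cols[0,8) = 2x8
Unfold 1 (reflect across h@6): 4 holes -> [(4, 5), (5, 0), (6, 0), (7, 5)]
Unfold 2 (reflect across h@4): 8 holes -> [(0, 5), (1, 0), (2, 0), (3, 5), (4, 5), (5, 0), (6, 0), (7, 5)]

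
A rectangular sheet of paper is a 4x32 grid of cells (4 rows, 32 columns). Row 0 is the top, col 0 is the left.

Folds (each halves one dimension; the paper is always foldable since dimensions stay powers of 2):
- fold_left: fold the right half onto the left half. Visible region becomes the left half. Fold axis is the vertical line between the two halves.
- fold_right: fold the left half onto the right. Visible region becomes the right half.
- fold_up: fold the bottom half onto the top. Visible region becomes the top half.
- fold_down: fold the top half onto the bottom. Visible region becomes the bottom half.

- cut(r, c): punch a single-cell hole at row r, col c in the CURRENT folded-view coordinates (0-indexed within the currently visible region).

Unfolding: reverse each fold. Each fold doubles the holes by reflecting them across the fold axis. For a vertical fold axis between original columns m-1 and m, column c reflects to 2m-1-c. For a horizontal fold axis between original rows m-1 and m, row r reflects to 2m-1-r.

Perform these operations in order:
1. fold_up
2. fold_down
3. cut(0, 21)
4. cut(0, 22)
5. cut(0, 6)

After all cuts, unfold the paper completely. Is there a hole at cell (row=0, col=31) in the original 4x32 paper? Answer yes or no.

Answer: no

Derivation:
Op 1 fold_up: fold axis h@2; visible region now rows[0,2) x cols[0,32) = 2x32
Op 2 fold_down: fold axis h@1; visible region now rows[1,2) x cols[0,32) = 1x32
Op 3 cut(0, 21): punch at orig (1,21); cuts so far [(1, 21)]; region rows[1,2) x cols[0,32) = 1x32
Op 4 cut(0, 22): punch at orig (1,22); cuts so far [(1, 21), (1, 22)]; region rows[1,2) x cols[0,32) = 1x32
Op 5 cut(0, 6): punch at orig (1,6); cuts so far [(1, 6), (1, 21), (1, 22)]; region rows[1,2) x cols[0,32) = 1x32
Unfold 1 (reflect across h@1): 6 holes -> [(0, 6), (0, 21), (0, 22), (1, 6), (1, 21), (1, 22)]
Unfold 2 (reflect across h@2): 12 holes -> [(0, 6), (0, 21), (0, 22), (1, 6), (1, 21), (1, 22), (2, 6), (2, 21), (2, 22), (3, 6), (3, 21), (3, 22)]
Holes: [(0, 6), (0, 21), (0, 22), (1, 6), (1, 21), (1, 22), (2, 6), (2, 21), (2, 22), (3, 6), (3, 21), (3, 22)]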